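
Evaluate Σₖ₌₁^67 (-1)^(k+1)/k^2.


S = 1 - 1/4 + 1/9 - 1/16 + 1/25 - 1/36 + 1/49 - 1/64 ± ...
= 0.8226
(Full series converges to +π²/12 ≈ +0.8225)

S_67 = 0.8226


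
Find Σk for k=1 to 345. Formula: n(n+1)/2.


n(n+1)/2 = 345×346/2 = 119370/2 = 59685

Σk = 59685


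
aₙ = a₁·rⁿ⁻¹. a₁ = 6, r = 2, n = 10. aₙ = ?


aₙ = a₁·r^(n-1)
= 6×2^9
= 6×512
= 3072

a_10 = 3072


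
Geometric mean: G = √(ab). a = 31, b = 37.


GM = √(31×37) = √1147 = 33.8674

GM = 33.8674


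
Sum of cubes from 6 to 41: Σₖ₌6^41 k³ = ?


Σₖ₌6^41 k³ = [41·42/2]² − [5·6/2]²
= 741321 − 225 = 741096

Σk³ = 741096


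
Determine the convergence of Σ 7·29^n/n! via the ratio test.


aₙ = 7·29^n/n!
a_{n+1}/aₙ = 29^(n+1)/(n+1)! × n!/29^n  (constant 7 cancels)
= 29/(n+1)
L = lim(n→∞) 29/(n+1) = 0
L < 1 → series CONVERGES

Converges (ratio test: L = 0 < 1)


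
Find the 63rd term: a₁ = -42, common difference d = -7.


aₙ = a₁ + (n-1)d
= -42 + (63-1)×-7
= -42 - 434
= -476

a_63 = -476


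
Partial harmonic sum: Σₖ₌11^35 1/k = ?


Σₖ₌11^35 1/k = 1/11 + 1/12 + 1/13 + ... + 1/35
= 2283851270047/1875370816800
≈ 1.2178

Sum = 2283851270047/1875370816800 ≈ 1.2178


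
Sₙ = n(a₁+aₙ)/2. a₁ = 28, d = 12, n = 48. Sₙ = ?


aₙ = 28 + (48-1)×12 = 592
Sₙ = n(a₁+aₙ)/2 = 48×(28+592)/2
= 48×620/2 = 14880

S_48 = 14880


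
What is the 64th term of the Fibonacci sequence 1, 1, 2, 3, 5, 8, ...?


Fibonacci sequence: 1, 1, 2, 3, 5, 8, 13, 21, 34, 55, 89, ...
F(64) = 10610209857723

F(64) = 10610209857723


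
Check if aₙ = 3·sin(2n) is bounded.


For all n, -1 ≤ sin(2n) ≤ 1, so -3 ≤ 3·sin(2n) ≤ 3
Lower bound: -3, Upper bound: 3
The sequence IS bounded

Bounded (-3 ≤ aₙ ≤ 3)


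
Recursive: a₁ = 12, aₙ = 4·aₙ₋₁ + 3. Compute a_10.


Computing step by step:
a_1 = 12
a_2 = 51
a_3 = 207
a_4 = 831
a_5 = 3327
a_6 = 13311
a_7 = 53247
a_8 = 212991
a_9 = 851967
a_10 = 3407871


a_10 = 3407871


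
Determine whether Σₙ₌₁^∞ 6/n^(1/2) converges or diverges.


p-series test: Σ c/n^p converges if p > 1, diverges if p ≤ 1 (constant c > 0 doesn't affect convergence).
p = 1/2
1/2 ≤ 1 → DIVERGES

Diverges (p = 1/2 ≤ 1)


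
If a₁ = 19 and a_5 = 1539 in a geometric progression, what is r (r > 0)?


r^(n-1) = aₙ/a₁
r^4 = 1539/19 = 81
r = 81^(1/4)
= ±3; taking r > 0 gives r = 3

r = 3


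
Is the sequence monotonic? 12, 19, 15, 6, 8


Differences: 7, -4, -9, 2
Difference at position 1 is +7 (> 0) but position 2 is -4 (< 0) — sequence both rises and falls
→ NOT monotonic

Not monotonic


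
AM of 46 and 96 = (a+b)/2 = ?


AM = (46 + 96)/2 = 142/2 = 71

AM = 71


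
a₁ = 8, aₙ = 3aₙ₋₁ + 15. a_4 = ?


Computing step by step:
a_1 = 8
a_2 = 39
a_3 = 132
a_4 = 411


a_4 = 411


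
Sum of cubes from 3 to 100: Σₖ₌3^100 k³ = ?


Σₖ₌3^100 k³ = [100·101/2]² − [2·3/2]²
= 25502500 − 9 = 25502491

Σk³ = 25502491


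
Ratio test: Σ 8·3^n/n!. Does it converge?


aₙ = 8·3^n/n!
a_{n+1}/aₙ = 3^(n+1)/(n+1)! × n!/3^n  (constant 8 cancels)
= 3/(n+1)
L = lim(n→∞) 3/(n+1) = 0
L < 1 → series CONVERGES

Converges (ratio test: L = 0 < 1)


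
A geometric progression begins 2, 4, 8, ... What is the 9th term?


aₙ = a₁·r^(n-1)
= 2×2^8
= 2×256
= 512

a_9 = 512


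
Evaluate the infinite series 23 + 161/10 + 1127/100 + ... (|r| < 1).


S∞ = a₁/(1-r) = 23/(1 - 7/10)
= 23/(3/10)
= 230/3

S∞ = 230/3


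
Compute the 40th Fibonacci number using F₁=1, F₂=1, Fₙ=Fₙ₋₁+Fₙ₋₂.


Fibonacci sequence: 1, 1, 2, 3, 5, 8, 13, 21, 34, 55, 89, ...
F(40) = 102334155

F(40) = 102334155


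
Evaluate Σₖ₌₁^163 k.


n(n+1)/2 = 163×164/2 = 26732/2 = 13366

Σk = 13366


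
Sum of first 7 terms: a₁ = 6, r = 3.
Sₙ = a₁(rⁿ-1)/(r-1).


Sₙ = 6×(3^7 - 1)/(3 - 1)
= 6×(2187 - 1)/2
= 6×2186/2
= 6558

S_7 = 6558


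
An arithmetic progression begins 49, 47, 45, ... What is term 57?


aₙ = a₁ + (n-1)d
= 49 + (57-1)×-2
= 49 - 112
= -63

a_57 = -63


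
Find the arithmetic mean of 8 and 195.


AM = (8 + 195)/2 = 203/2 = 101.5

AM = 101.5


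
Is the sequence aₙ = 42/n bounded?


a₁ = 42, a₂ = 42/2, a₃ = 42/3, ...
0 < aₙ ≤ 42 for all n ≥ 1
Lower bound: 0, Upper bound: 42
The sequence IS bounded

Bounded (0 < aₙ ≤ 42)


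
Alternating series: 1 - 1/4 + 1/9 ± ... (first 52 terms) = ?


S = 1 - 1/4 + 1/9 - 1/16 + 1/25 - 1/36 + 1/49 - 1/64 ± ...
= 0.8223
(Full series converges to +π²/12 ≈ +0.8225)

S_52 = 0.8223


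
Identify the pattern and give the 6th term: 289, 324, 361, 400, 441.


Pattern: perfect squares: n²
Terms: 289, 324, 361, 400, 441
Next term = 484

Next term = 484


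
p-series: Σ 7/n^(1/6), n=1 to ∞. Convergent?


p-series test: Σ c/n^p converges if p > 1, diverges if p ≤ 1 (constant c > 0 doesn't affect convergence).
p = 1/6
1/6 ≤ 1 → DIVERGES

Diverges (p = 1/6 ≤ 1)


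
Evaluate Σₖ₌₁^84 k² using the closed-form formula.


n = 84
n(n+1)(2n+1)/6 = 84×85×169/6
= 1206660/6 = 201110

Σk² = 201110


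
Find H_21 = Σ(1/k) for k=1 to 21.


H_21 = 1/1 + 1/2 + 1/3 + ... + 1/21
= 18858053/5173168
≈ 3.6454

H_21 = 18858053/5173168 ≈ 3.6454


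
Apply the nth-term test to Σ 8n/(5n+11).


lim(n→∞) 8n/(5n+11) = 8/5 = 8/5  (divide numerator and denominator by n)
lim aₙ = 8/5 ≠ 0 → series DIVERGES

Diverges (lim aₙ = 8/5 ≠ 0)


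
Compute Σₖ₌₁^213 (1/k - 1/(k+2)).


Telescoping with gap 2: two head and two tail terms survive.
= (1 + 1/2) - (1/214 + 1/215)
= 3/2 - 1/214 - 1/215 = 34293/23005

Sum = 34293/23005


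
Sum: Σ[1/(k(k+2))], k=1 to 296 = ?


1/(k(k+2)) = (1/2)·(1/k - 1/(k+2)) (partial fractions)
Telescoping: Σ = (1/2)·(1 + 1/2 - 1/297 - 1/298) = 33041/44253

Sum = 33041/44253


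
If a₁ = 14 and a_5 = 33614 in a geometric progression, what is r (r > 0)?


r^(n-1) = aₙ/a₁
r^4 = 33614/14 = 2401
r = 2401^(1/4)
= ±7; taking r > 0 gives r = 7

r = 7


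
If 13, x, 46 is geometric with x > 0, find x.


GM = √(13×46) = √598 = 24.454

GM = 24.454


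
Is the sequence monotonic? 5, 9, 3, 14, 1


Differences: 4, -6, 11, -13
Difference at position 1 is +4 (> 0) but position 2 is -6 (< 0) — sequence both rises and falls
→ NOT monotonic

Not monotonic


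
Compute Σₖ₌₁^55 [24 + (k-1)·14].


aₙ = 24 + (55-1)×14 = 780
Sₙ = n(a₁+aₙ)/2 = 55×(24+780)/2
= 55×804/2 = 22110

S_55 = 22110


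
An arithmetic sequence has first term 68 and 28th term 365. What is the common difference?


d = (aₙ - a₁)/(n-1)
= (365 - 68)/(28-1)
= 297/27 = 11

d = 11


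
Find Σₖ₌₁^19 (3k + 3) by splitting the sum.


Σ(3k+3) = 3·Σk + 3·n
= 3·190 + 3·19
= 570 + 57 = 627

Σ = 627


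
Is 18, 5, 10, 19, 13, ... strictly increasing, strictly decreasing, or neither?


Differences: -13, 5, 9, -6
Difference at position 2 is +5 (> 0) but position 1 is -13 (< 0) — sequence both rises and falls
→ NOT monotonic

Not monotonic


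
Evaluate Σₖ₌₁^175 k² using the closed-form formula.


n = 175
n(n+1)(2n+1)/6 = 175×176×351/6
= 10810800/6 = 1801800

Σk² = 1801800


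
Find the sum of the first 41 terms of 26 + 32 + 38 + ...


aₙ = 26 + (41-1)×6 = 266
Sₙ = n(a₁+aₙ)/2 = 41×(26+266)/2
= 41×292/2 = 5986

S_41 = 5986


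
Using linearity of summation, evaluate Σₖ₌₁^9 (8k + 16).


Σ(8k+16) = 8·Σk + 16·n
= 8·45 + 16·9
= 360 + 144 = 504

Σ = 504


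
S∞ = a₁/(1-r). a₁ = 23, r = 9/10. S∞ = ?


S∞ = a₁/(1-r) = 23/(1 - 9/10)
= 23/(1/10)
= 230

S∞ = 230


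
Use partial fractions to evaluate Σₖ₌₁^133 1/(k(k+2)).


1/(k(k+2)) = (1/2)·(1/k - 1/(k+2)) (partial fractions)
Telescoping: Σ = (1/2)·(1 + 1/2 - 1/134 - 1/135) = 13433/18090

Sum = 13433/18090


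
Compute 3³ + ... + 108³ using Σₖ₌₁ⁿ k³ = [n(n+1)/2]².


Σₖ₌3^108 k³ = [108·109/2]² − [2·3/2]²
= 34644996 − 9 = 34644987

Σk³ = 34644987


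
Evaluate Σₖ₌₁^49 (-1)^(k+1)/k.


S = 1 - 1/2 + 1/3 - 1/4 + 1/5 - 1/6 + 1/7 - 1/8 ± ...
= 0.7032
(Full series converges to +ln(2) ≈ +0.6931)

S_49 = 0.7032


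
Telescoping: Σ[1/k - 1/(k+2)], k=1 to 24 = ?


Telescoping with gap 2: two head and two tail terms survive.
= (1 + 1/2) - (1/25 + 1/26)
= 3/2 - 1/25 - 1/26 = 462/325

Sum = 462/325


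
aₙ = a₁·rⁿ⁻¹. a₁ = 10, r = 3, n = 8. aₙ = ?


aₙ = a₁·r^(n-1)
= 10×3^7
= 10×2187
= 21870

a_8 = 21870


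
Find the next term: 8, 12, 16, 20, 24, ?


Pattern: arithmetic (d=4)
Terms: 8, 12, 16, 20, 24
Next term = 28

Next term = 28


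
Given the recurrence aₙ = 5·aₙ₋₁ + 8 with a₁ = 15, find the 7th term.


Computing step by step:
a_1 = 15
a_2 = 83
a_3 = 423
a_4 = 2123
a_5 = 10623
a_6 = 53123
a_7 = 265623


a_7 = 265623


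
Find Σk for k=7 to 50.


Σₖ₌7^50 k = Σₖ₌₁^50 k − Σₖ₌₁^6 k
= 50·51/2 − 6·7/2
= 1275 − 21 = 1254

Σk = 1254


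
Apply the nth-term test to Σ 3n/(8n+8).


lim(n→∞) 3n/(8n+8) = 3/8 = 3/8  (divide numerator and denominator by n)
lim aₙ = 3/8 ≠ 0 → series DIVERGES

Diverges (lim aₙ = 3/8 ≠ 0)


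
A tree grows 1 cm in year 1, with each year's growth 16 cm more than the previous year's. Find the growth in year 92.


aₙ = a₁ + (n-1)d
= 1 + (92-1)×16
= 1 + 1456
= 1457

a_92 = 1457


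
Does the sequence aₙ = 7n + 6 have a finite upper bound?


aₙ = 7n + 6 → as n→∞, aₙ→∞
No finite upper bound exists
The sequence is UNBOUNDED

Unbounded (aₙ → ∞ as n → ∞)


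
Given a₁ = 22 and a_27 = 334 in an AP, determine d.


d = (aₙ - a₁)/(n-1)
= (334 - 22)/(27-1)
= 312/26 = 12

d = 12


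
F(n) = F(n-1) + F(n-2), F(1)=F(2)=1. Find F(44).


Fibonacci sequence: 1, 1, 2, 3, 5, 8, 13, 21, 34, 55, 89, ...
F(44) = 701408733

F(44) = 701408733


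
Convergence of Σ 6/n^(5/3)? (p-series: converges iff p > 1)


p-series test: Σ c/n^p converges if p > 1, diverges if p ≤ 1 (constant c > 0 doesn't affect convergence).
p = 5/3
5/3 > 1 → CONVERGES

Converges (p = 5/3 > 1)


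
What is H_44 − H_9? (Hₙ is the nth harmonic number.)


Σₖ₌10^44 1/k = 1/10 + 1/11 + 1/12 + ... + 1/44
= 14541561179784203689/9419588158802421600
≈ 1.5438

Sum = 14541561179784203689/9419588158802421600 ≈ 1.5438


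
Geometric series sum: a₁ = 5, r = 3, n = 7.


Sₙ = 5×(3^7 - 1)/(3 - 1)
= 5×(2187 - 1)/2
= 5×2186/2
= 5465

S_7 = 5465


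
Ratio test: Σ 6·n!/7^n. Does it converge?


aₙ = 6·n!/7^n
a_{n+1}/aₙ = (n+1)!/7^(n+1) × 7^n/n!  (constant 6 cancels)
= (n+1)/7
L = lim(n→∞) (n+1)/7 = ∞
L > 1 → series DIVERGES

Diverges (ratio test: L = ∞ > 1)


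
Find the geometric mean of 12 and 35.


GM = √(12×35) = √420 = 20.4939

GM = 20.4939


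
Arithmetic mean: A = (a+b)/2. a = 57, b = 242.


AM = (57 + 242)/2 = 299/2 = 149.5

AM = 149.5


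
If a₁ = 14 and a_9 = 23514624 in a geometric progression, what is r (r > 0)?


r^(n-1) = aₙ/a₁
r^8 = 23514624/14 = 1679616
r = 1679616^(1/8)
= ±6; taking r > 0 gives r = 6

r = 6


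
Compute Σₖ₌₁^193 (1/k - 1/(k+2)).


Telescoping with gap 2: two head and two tail terms survive.
= (1 + 1/2) - (1/194 + 1/195)
= 3/2 - 1/194 - 1/195 = 28178/18915

Sum = 28178/18915


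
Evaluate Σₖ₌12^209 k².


Σₖ₌12^209 k² = Σₖ₌₁^209 k² − Σₖ₌₁^11 k²
= 209·210·419/6 − 11·12·23/6
= 3064985 − 506 = 3064479

Σk² = 3064479


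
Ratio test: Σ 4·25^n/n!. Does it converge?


aₙ = 4·25^n/n!
a_{n+1}/aₙ = 25^(n+1)/(n+1)! × n!/25^n  (constant 4 cancels)
= 25/(n+1)
L = lim(n→∞) 25/(n+1) = 0
L < 1 → series CONVERGES

Converges (ratio test: L = 0 < 1)


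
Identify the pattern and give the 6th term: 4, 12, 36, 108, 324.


Pattern: geometric (r=3)
Terms: 4, 12, 36, 108, 324
Next term = 972

Next term = 972


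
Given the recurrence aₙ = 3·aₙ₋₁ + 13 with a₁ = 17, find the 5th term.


Computing step by step:
a_1 = 17
a_2 = 64
a_3 = 205
a_4 = 628
a_5 = 1897


a_5 = 1897


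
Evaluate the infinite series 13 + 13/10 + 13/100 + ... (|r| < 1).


S∞ = a₁/(1-r) = 13/(1 - 1/10)
= 13/(9/10)
= 130/9

S∞ = 130/9


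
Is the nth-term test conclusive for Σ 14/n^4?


lim(n→∞) 14/n^4 = 0
lim aₙ = 0 → nth-term test is INCONCLUSIVE
(Need other tests; this is actually a convergent p-series with p=4 > 1)

Inconclusive (lim aₙ = 0; need another test)


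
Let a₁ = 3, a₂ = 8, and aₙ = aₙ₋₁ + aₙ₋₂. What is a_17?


Computing iteratively: 3, 8, 11, 19, 30, 49, 79, 128, 207, 335, 542, 877, ...
a_17 = 9726

a_17 = 9726


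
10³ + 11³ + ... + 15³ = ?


Σₖ₌10^15 k³ = [15·16/2]² − [9·10/2]²
= 14400 − 2025 = 12375

Σk³ = 12375


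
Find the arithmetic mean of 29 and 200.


AM = (29 + 200)/2 = 229/2 = 114.5

AM = 114.5


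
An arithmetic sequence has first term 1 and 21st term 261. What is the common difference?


d = (aₙ - a₁)/(n-1)
= (261 - 1)/(21-1)
= 260/20 = 13

d = 13


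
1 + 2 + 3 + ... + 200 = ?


n(n+1)/2 = 200×201/2 = 40200/2 = 20100

Σk = 20100


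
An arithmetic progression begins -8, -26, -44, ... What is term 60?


aₙ = a₁ + (n-1)d
= -8 + (60-1)×-18
= -8 - 1062
= -1070

a_60 = -1070


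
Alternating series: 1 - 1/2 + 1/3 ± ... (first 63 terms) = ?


S = 1 - 1/2 + 1/3 - 1/4 + 1/5 - 1/6 + 1/7 - 1/8 ± ...
= 0.701
(Full series converges to +ln(2) ≈ +0.6931)

S_63 = 0.701


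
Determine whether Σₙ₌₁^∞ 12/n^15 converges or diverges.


p-series test: Σ c/n^p converges if p > 1, diverges if p ≤ 1 (constant c > 0 doesn't affect convergence).
p = 15
15 > 1 → CONVERGES

Converges (p = 15 > 1)


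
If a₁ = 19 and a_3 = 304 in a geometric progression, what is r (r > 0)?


r^(n-1) = aₙ/a₁
r^2 = 304/19 = 16
r = 16^(1/2)
= ±4; taking r > 0 gives r = 4

r = 4


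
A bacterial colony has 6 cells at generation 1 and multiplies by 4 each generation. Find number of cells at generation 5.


aₙ = a₁·r^(n-1)
= 6×4^4
= 6×256
= 1536

a_5 = 1536


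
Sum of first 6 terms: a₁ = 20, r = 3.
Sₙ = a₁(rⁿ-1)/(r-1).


Sₙ = 20×(3^6 - 1)/(3 - 1)
= 20×(729 - 1)/2
= 20×728/2
= 7280

S_6 = 7280


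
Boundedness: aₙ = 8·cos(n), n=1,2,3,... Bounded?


For all n, -1 ≤ cos(n) ≤ 1, so -8 ≤ 8·cos(n) ≤ 8
Lower bound: -8, Upper bound: 8
The sequence IS bounded

Bounded (-8 ≤ aₙ ≤ 8)


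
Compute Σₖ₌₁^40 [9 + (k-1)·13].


aₙ = 9 + (40-1)×13 = 516
Sₙ = n(a₁+aₙ)/2 = 40×(9+516)/2
= 40×525/2 = 10500

S_40 = 10500


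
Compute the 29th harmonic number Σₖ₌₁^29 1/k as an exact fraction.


H_29 = 1/1 + 1/2 + 1/3 + ... + 1/29
= 9227046511387/2329089562800
≈ 3.9617

H_29 = 9227046511387/2329089562800 ≈ 3.9617


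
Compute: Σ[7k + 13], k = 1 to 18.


Σ(7k+13) = 7·Σk + 13·n
= 7·171 + 13·18
= 1197 + 234 = 1431

Σ = 1431


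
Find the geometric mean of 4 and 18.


GM = √(4×18) = √72 = 8.4853

GM = 8.4853


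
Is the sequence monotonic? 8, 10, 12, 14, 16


Differences: 2, 2, 2, 2
All differences > 0 → strictly INCREASING

Monotonically increasing


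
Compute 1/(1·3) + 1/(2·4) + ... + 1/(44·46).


1/(k(k+2)) = (1/2)·(1/k - 1/(k+2)) (partial fractions)
Telescoping: Σ = (1/2)·(1 + 1/2 - 1/45 - 1/46) = 1507/2070

Sum = 1507/2070


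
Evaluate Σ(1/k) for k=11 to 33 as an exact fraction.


Σₖ₌11^33 1/k = 1/11 + 1/12 + 1/13 + ... + 1/33
= 15225778970569/13127595717600
≈ 1.1598

Sum = 15225778970569/13127595717600 ≈ 1.1598


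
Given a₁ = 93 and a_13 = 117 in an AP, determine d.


d = (aₙ - a₁)/(n-1)
= (117 - 93)/(13-1)
= 24/12 = 2

d = 2


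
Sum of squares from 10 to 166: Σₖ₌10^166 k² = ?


Σₖ₌10^166 k² = Σₖ₌₁^166 k² − Σₖ₌₁^9 k²
= 166·167·333/6 − 9·10·19/6
= 1538571 − 285 = 1538286

Σk² = 1538286


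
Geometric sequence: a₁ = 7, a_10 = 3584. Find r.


r^(n-1) = aₙ/a₁
r^9 = 3584/7 = 512
r = 512^(1/9)
= 2

r = 2


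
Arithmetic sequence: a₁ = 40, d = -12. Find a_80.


aₙ = a₁ + (n-1)d
= 40 + (80-1)×-12
= 40 - 948
= -908

a_80 = -908


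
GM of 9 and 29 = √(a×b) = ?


GM = √(9×29) = √261 = 16.1555

GM = 16.1555


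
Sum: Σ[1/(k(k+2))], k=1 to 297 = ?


1/(k(k+2)) = (1/2)·(1/k - 1/(k+2)) (partial fractions)
Telescoping: Σ = (1/2)·(1 + 1/2 - 1/298 - 1/299) = 33264/44551

Sum = 33264/44551


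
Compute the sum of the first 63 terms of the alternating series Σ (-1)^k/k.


S = -1 + 1/2 - 1/3 + 1/4 - 1/5 + 1/6 - 1/7 + 1/8 ± ...
= -0.701
(Full series converges to -ln(2) ≈ -0.6931)

S_63 = -0.701


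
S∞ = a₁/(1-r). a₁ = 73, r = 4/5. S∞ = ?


S∞ = a₁/(1-r) = 73/(1 - 4/5)
= 73/(1/5)
= 365

S∞ = 365


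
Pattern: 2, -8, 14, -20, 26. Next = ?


Pattern: alternating sign, magnitude arithmetic (d=6)
Terms: 2, -8, 14, -20, 26
Next term = -32

Next term = -32


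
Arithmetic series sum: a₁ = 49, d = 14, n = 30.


aₙ = 49 + (30-1)×14 = 455
Sₙ = n(a₁+aₙ)/2 = 30×(49+455)/2
= 30×504/2 = 7560

S_30 = 7560


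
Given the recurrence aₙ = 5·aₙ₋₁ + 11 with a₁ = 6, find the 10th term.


Computing step by step:
a_1 = 6
a_2 = 41
a_3 = 216
a_4 = 1091
a_5 = 5466
a_6 = 27341
a_7 = 136716
a_8 = 683591
a_9 = 3417966
a_10 = 17089841


a_10 = 17089841


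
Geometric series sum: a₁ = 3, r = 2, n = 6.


Sₙ = 3×(2^6 - 1)/(2 - 1)
= 3×(64 - 1)/1
= 3×63/1
= 189

S_6 = 189


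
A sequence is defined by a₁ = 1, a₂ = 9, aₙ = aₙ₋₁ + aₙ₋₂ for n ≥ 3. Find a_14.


Computing iteratively: 1, 9, 10, 19, 29, 48, 77, 125, 202, 327, 529, 856, ...
a_14 = 2241

a_14 = 2241


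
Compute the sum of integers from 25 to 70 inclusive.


Σₖ₌25^70 k = Σₖ₌₁^70 k − Σₖ₌₁^24 k
= 70·71/2 − 24·25/2
= 2485 − 300 = 2185

Σk = 2185


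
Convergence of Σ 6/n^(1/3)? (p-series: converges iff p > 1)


p-series test: Σ c/n^p converges if p > 1, diverges if p ≤ 1 (constant c > 0 doesn't affect convergence).
p = 1/3
1/3 ≤ 1 → DIVERGES

Diverges (p = 1/3 ≤ 1)


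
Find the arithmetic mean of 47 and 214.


AM = (47 + 214)/2 = 261/2 = 130.5

AM = 130.5


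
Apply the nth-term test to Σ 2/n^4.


lim(n→∞) 2/n^4 = 0
lim aₙ = 0 → nth-term test is INCONCLUSIVE
(Need other tests; this is actually a convergent p-series with p=4 > 1)

Inconclusive (lim aₙ = 0; need another test)


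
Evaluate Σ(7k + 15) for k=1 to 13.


Σ(7k+15) = 7·Σk + 15·n
= 7·91 + 15·13
= 637 + 195 = 832

Σ = 832


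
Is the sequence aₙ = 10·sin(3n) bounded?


For all n, -1 ≤ sin(3n) ≤ 1, so -10 ≤ 10·sin(3n) ≤ 10
Lower bound: -10, Upper bound: 10
The sequence IS bounded

Bounded (-10 ≤ aₙ ≤ 10)


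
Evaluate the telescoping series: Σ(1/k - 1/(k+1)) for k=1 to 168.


Telescoping: adjacent terms cancel.
= 1/1 - 1/169
= 1 - 1/169 = 168/169

Sum = 168/169


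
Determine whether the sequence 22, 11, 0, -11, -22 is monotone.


Differences: -11, -11, -11, -11
All differences < 0 → strictly DECREASING

Monotonically decreasing


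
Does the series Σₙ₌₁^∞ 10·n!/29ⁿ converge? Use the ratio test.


aₙ = 10·n!/29^n
a_{n+1}/aₙ = (n+1)!/29^(n+1) × 29^n/n!  (constant 10 cancels)
= (n+1)/29
L = lim(n→∞) (n+1)/29 = ∞
L > 1 → series DIVERGES

Diverges (ratio test: L = ∞ > 1)


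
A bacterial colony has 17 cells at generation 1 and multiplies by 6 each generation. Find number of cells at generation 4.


aₙ = a₁·r^(n-1)
= 17×6^3
= 17×216
= 3672

a_4 = 3672


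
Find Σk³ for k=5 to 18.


Σₖ₌5^18 k³ = [18·19/2]² − [4·5/2]²
= 29241 − 100 = 29141

Σk³ = 29141


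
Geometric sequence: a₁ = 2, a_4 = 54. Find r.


r^(n-1) = aₙ/a₁
r^3 = 54/2 = 27
r = 27^(1/3)
= 3

r = 3


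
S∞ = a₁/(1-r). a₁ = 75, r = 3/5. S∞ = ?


S∞ = a₁/(1-r) = 75/(1 - 3/5)
= 75/(2/5)
= 375/2

S∞ = 375/2


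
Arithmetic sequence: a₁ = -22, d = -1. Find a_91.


aₙ = a₁ + (n-1)d
= -22 + (91-1)×-1
= -22 - 90
= -112

a_91 = -112


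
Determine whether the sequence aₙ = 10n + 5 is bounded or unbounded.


aₙ = 10n + 5 → as n→∞, aₙ→∞
No finite upper bound exists
The sequence is UNBOUNDED

Unbounded (aₙ → ∞ as n → ∞)


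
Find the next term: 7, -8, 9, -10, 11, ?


Pattern: alternating sign, magnitude arithmetic (d=1)
Terms: 7, -8, 9, -10, 11
Next term = -12

Next term = -12


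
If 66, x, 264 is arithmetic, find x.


AM = (66 + 264)/2 = 330/2 = 165

AM = 165


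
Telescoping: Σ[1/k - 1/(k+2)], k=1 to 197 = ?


Telescoping with gap 2: two head and two tail terms survive.
= (1 + 1/2) - (1/198 + 1/199)
= 3/2 - 1/198 - 1/199 = 29353/19701

Sum = 29353/19701


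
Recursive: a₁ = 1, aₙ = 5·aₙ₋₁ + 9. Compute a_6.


Computing step by step:
a_1 = 1
a_2 = 14
a_3 = 79
a_4 = 404
a_5 = 2029
a_6 = 10154


a_6 = 10154


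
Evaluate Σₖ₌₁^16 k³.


n(n+1)/2 = 16×17/2 = 136
Σk³ = 136² = 18496

Σk³ = 18496


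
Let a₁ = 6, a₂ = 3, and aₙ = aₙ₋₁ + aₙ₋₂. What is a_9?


Computing iteratively: 6, 3, 9, 12, 21, 33, 54, 87, 141
a_9 = 141

a_9 = 141


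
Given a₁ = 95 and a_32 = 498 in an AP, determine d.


d = (aₙ - a₁)/(n-1)
= (498 - 95)/(32-1)
= 403/31 = 13

d = 13


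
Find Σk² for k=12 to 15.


Σₖ₌12^15 k² = Σₖ₌₁^15 k² − Σₖ₌₁^11 k²
= 15·16·31/6 − 11·12·23/6
= 1240 − 506 = 734

Σk² = 734


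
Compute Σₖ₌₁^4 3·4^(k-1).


Sₙ = 3×(4^4 - 1)/(4 - 1)
= 3×(256 - 1)/3
= 3×255/3
= 255

S_4 = 255


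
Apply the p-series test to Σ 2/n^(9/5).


p-series test: Σ c/n^p converges if p > 1, diverges if p ≤ 1 (constant c > 0 doesn't affect convergence).
p = 9/5
9/5 > 1 → CONVERGES

Converges (p = 9/5 > 1)


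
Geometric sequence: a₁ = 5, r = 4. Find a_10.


aₙ = a₁·r^(n-1)
= 5×4^9
= 5×262144
= 1310720

a_10 = 1310720


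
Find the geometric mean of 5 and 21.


GM = √(5×21) = √105 = 10.247

GM = 10.247


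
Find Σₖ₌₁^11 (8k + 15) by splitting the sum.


Σ(8k+15) = 8·Σk + 15·n
= 8·66 + 15·11
= 528 + 165 = 693

Σ = 693


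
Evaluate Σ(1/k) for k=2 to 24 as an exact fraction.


Σₖ₌2^24 1/k = 1/2 + 1/3 + 1/4 + ... + 1/24
= 990874363/356948592
≈ 2.776

Sum = 990874363/356948592 ≈ 2.776


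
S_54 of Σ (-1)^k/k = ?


S = -1 + 1/2 - 1/3 + 1/4 - 1/5 + 1/6 - 1/7 + 1/8 ± ...
= -0.684
(Full series converges to -ln(2) ≈ -0.6931)

S_54 = -0.684


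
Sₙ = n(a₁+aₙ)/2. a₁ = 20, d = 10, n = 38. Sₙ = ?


aₙ = 20 + (38-1)×10 = 390
Sₙ = n(a₁+aₙ)/2 = 38×(20+390)/2
= 38×410/2 = 7790

S_38 = 7790


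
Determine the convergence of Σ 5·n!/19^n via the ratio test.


aₙ = 5·n!/19^n
a_{n+1}/aₙ = (n+1)!/19^(n+1) × 19^n/n!  (constant 5 cancels)
= (n+1)/19
L = lim(n→∞) (n+1)/19 = ∞
L > 1 → series DIVERGES

Diverges (ratio test: L = ∞ > 1)


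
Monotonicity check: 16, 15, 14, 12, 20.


Differences: -1, -1, -2, 8
Difference at position 4 is +8 (> 0) but position 1 is -1 (< 0) — sequence both rises and falls
→ NOT monotonic

Not monotonic


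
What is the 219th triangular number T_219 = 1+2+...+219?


n(n+1)/2 = 219×220/2 = 48180/2 = 24090

Σk = 24090


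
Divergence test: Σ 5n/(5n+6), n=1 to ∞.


lim(n→∞) 5n/(5n+6) = 5/5 = 1  (divide numerator and denominator by n)
lim aₙ = 1 ≠ 0 → series DIVERGES

Diverges (lim aₙ = 1 ≠ 0)


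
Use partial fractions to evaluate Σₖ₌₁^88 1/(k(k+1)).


1/(k(k+1)) = 1/k - 1/(k+1) (partial fractions)
Telescoping: Σ = 1 - 1/89 = 88/89

Sum = 88/89


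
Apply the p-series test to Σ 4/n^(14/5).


p-series test: Σ c/n^p converges if p > 1, diverges if p ≤ 1 (constant c > 0 doesn't affect convergence).
p = 14/5
14/5 > 1 → CONVERGES

Converges (p = 14/5 > 1)


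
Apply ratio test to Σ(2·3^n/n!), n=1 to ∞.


aₙ = 2·3^n/n!
a_{n+1}/aₙ = 3^(n+1)/(n+1)! × n!/3^n  (constant 2 cancels)
= 3/(n+1)
L = lim(n→∞) 3/(n+1) = 0
L < 1 → series CONVERGES

Converges (ratio test: L = 0 < 1)


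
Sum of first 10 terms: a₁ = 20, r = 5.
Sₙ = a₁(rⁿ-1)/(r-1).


Sₙ = 20×(5^10 - 1)/(5 - 1)
= 20×(9765625 - 1)/4
= 20×9765624/4
= 48828120

S_10 = 48828120


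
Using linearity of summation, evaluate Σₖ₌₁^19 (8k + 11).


Σ(8k+11) = 8·Σk + 11·n
= 8·190 + 11·19
= 1520 + 209 = 1729

Σ = 1729


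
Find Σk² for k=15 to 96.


Σₖ₌15^96 k² = Σₖ₌₁^96 k² − Σₖ₌₁^14 k²
= 96·97·193/6 − 14·15·29/6
= 299536 − 1015 = 298521

Σk² = 298521


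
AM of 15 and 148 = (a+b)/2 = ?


AM = (15 + 148)/2 = 163/2 = 81.5

AM = 81.5


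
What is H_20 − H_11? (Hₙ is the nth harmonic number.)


Σₖ₌12^20 1/k = 1/12 + 1/13 + 1/14 + 1/15 + 1/16 + 1/17 + 1/18 + 1/19 + 1/20
= 12229277/21162960
≈ 0.5779

Sum = 12229277/21162960 ≈ 0.5779


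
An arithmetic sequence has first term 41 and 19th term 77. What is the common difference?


d = (aₙ - a₁)/(n-1)
= (77 - 41)/(19-1)
= 36/18 = 2

d = 2


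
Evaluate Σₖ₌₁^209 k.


n(n+1)/2 = 209×210/2 = 43890/2 = 21945

Σk = 21945


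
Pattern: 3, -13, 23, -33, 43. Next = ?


Pattern: alternating sign, magnitude arithmetic (d=10)
Terms: 3, -13, 23, -33, 43
Next term = -53

Next term = -53


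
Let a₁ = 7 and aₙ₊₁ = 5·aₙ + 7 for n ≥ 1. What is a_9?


Computing step by step:
a_1 = 7
a_2 = 42
a_3 = 217
a_4 = 1092
a_5 = 5467
a_6 = 27342
a_7 = 136717
a_8 = 683592
a_9 = 3417967


a_9 = 3417967


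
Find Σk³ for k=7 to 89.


Σₖ₌7^89 k³ = [89·90/2]² − [6·7/2]²
= 16040025 − 441 = 16039584

Σk³ = 16039584


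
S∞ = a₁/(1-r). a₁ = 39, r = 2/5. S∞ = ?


S∞ = a₁/(1-r) = 39/(1 - 2/5)
= 39/(3/5)
= 65

S∞ = 65


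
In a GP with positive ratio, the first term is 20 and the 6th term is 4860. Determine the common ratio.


r^(n-1) = aₙ/a₁
r^5 = 4860/20 = 243
r = 243^(1/5)
= 3

r = 3


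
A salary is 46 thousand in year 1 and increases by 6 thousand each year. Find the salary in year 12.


aₙ = a₁ + (n-1)d
= 46 + (12-1)×6
= 46 + 66
= 112

a_12 = 112


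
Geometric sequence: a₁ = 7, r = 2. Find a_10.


aₙ = a₁·r^(n-1)
= 7×2^9
= 7×512
= 3584

a_10 = 3584


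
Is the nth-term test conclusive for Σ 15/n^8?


lim(n→∞) 15/n^8 = 0
lim aₙ = 0 → nth-term test is INCONCLUSIVE
(Need other tests; this is actually a convergent p-series with p=8 > 1)

Inconclusive (lim aₙ = 0; need another test)


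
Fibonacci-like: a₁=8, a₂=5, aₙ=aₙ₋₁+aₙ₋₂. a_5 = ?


Computing iteratively: 8, 5, 13, 18, 31
a_5 = 31

a_5 = 31


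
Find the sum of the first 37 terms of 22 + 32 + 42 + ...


aₙ = 22 + (37-1)×10 = 382
Sₙ = n(a₁+aₙ)/2 = 37×(22+382)/2
= 37×404/2 = 7474

S_37 = 7474


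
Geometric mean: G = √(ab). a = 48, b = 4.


GM = √(48×4) = √192 = 13.8564

GM = 13.8564


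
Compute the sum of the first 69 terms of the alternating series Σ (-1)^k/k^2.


S = -1 + 1/4 - 1/9 + 1/16 - 1/25 + 1/36 - 1/49 + 1/64 ± ...
= -0.8226
(Full series converges to -π²/12 ≈ -0.8225)

S_69 = -0.8226


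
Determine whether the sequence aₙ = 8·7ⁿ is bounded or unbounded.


aₙ = 8·7ⁿ → as n→∞, aₙ→∞ (since base 7 > 1)
No finite upper bound exists
The sequence is UNBOUNDED

Unbounded (aₙ → ∞ as n → ∞)


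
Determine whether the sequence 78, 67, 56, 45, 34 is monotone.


Differences: -11, -11, -11, -11
All differences < 0 → strictly DECREASING

Monotonically decreasing


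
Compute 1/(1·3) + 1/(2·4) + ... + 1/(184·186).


1/(k(k+2)) = (1/2)·(1/k - 1/(k+2)) (partial fractions)
Telescoping: Σ = (1/2)·(1 + 1/2 - 1/185 - 1/186) = 12811/17205

Sum = 12811/17205


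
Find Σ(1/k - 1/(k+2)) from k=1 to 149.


Telescoping with gap 2: two head and two tail terms survive.
= (1 + 1/2) - (1/150 + 1/151)
= 3/2 - 1/150 - 1/151 = 16837/11325

Sum = 16837/11325


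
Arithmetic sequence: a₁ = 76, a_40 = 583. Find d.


d = (aₙ - a₁)/(n-1)
= (583 - 76)/(40-1)
= 507/39 = 13

d = 13


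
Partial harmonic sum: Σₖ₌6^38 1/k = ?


Σₖ₌6^38 1/k = 1/6 + 1/7 + 1/8 + ... + 1/38
= 944517924598993/485721041551200
≈ 1.9446

Sum = 944517924598993/485721041551200 ≈ 1.9446


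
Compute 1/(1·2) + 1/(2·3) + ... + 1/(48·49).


1/(k(k+1)) = 1/k - 1/(k+1) (partial fractions)
Telescoping: Σ = 1 - 1/49 = 48/49

Sum = 48/49


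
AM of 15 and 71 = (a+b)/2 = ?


AM = (15 + 71)/2 = 86/2 = 43

AM = 43


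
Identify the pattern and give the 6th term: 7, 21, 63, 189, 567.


Pattern: geometric (r=3)
Terms: 7, 21, 63, 189, 567
Next term = 1701

Next term = 1701


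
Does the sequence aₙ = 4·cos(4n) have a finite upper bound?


For all n, -1 ≤ cos(4n) ≤ 1, so -4 ≤ 4·cos(4n) ≤ 4
Lower bound: -4, Upper bound: 4
The sequence IS bounded

Bounded (-4 ≤ aₙ ≤ 4)


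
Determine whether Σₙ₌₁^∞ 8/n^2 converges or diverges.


p-series test: Σ c/n^p converges if p > 1, diverges if p ≤ 1 (constant c > 0 doesn't affect convergence).
p = 2
2 > 1 → CONVERGES

Converges (p = 2 > 1)


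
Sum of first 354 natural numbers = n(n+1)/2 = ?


n(n+1)/2 = 354×355/2 = 125670/2 = 62835

Σk = 62835


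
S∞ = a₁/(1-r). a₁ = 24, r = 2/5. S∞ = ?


S∞ = a₁/(1-r) = 24/(1 - 2/5)
= 24/(3/5)
= 40

S∞ = 40


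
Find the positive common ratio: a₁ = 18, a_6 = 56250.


r^(n-1) = aₙ/a₁
r^5 = 56250/18 = 3125
r = 3125^(1/5)
= 5

r = 5


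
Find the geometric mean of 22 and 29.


GM = √(22×29) = √638 = 25.2587

GM = 25.2587


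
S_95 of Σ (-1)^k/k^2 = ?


S = -1 + 1/4 - 1/9 + 1/16 - 1/25 + 1/36 - 1/49 + 1/64 ± ...
= -0.8225
(Full series converges to -π²/12 ≈ -0.8225)

S_95 = -0.8225


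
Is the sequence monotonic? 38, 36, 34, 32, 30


Differences: -2, -2, -2, -2
All differences < 0 → strictly DECREASING

Monotonically decreasing


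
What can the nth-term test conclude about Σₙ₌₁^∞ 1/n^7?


lim(n→∞) 1/n^7 = 0
lim aₙ = 0 → nth-term test is INCONCLUSIVE
(Need other tests; this is actually a convergent p-series with p=7 > 1)

Inconclusive (lim aₙ = 0; need another test)


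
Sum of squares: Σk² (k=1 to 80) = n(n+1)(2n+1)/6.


n = 80
n(n+1)(2n+1)/6 = 80×81×161/6
= 1043280/6 = 173880

Σk² = 173880


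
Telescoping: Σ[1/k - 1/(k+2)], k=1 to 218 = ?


Telescoping with gap 2: two head and two tail terms survive.
= (1 + 1/2) - (1/219 + 1/220)
= 3/2 - 1/219 - 1/220 = 71831/48180

Sum = 71831/48180


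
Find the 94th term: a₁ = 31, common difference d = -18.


aₙ = a₁ + (n-1)d
= 31 + (94-1)×-18
= 31 - 1674
= -1643

a_94 = -1643


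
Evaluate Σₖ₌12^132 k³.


Σₖ₌12^132 k³ = [132·133/2]² − [11·12/2]²
= 77053284 − 4356 = 77048928

Σk³ = 77048928


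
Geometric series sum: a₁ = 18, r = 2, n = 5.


Sₙ = 18×(2^5 - 1)/(2 - 1)
= 18×(32 - 1)/1
= 18×31/1
= 558

S_5 = 558


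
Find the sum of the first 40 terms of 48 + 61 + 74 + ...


aₙ = 48 + (40-1)×13 = 555
Sₙ = n(a₁+aₙ)/2 = 40×(48+555)/2
= 40×603/2 = 12060

S_40 = 12060


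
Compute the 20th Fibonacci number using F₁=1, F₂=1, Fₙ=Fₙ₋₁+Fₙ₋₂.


Fibonacci sequence: 1, 1, 2, 3, 5, 8, 13, 21, 34, 55, 89, ...
F(20) = 6765

F(20) = 6765


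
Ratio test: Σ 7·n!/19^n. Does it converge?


aₙ = 7·n!/19^n
a_{n+1}/aₙ = (n+1)!/19^(n+1) × 19^n/n!  (constant 7 cancels)
= (n+1)/19
L = lim(n→∞) (n+1)/19 = ∞
L > 1 → series DIVERGES

Diverges (ratio test: L = ∞ > 1)


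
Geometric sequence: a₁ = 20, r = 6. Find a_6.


aₙ = a₁·r^(n-1)
= 20×6^5
= 20×7776
= 155520

a_6 = 155520


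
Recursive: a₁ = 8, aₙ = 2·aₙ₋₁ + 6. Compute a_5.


Computing step by step:
a_1 = 8
a_2 = 22
a_3 = 50
a_4 = 106
a_5 = 218


a_5 = 218


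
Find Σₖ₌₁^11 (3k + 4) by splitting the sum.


Σ(3k+4) = 3·Σk + 4·n
= 3·66 + 4·11
= 198 + 44 = 242

Σ = 242


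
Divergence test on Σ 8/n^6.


lim(n→∞) 8/n^6 = 0
lim aₙ = 0 → nth-term test is INCONCLUSIVE
(Need other tests; this is actually a convergent p-series with p=6 > 1)

Inconclusive (lim aₙ = 0; need another test)


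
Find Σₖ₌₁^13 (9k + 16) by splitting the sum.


Σ(9k+16) = 9·Σk + 16·n
= 9·91 + 16·13
= 819 + 208 = 1027

Σ = 1027


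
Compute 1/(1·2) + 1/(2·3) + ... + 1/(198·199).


1/(k(k+1)) = 1/k - 1/(k+1) (partial fractions)
Telescoping: Σ = 1 - 1/199 = 198/199

Sum = 198/199


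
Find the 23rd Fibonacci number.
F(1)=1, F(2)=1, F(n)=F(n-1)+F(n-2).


Fibonacci sequence: 1, 1, 2, 3, 5, 8, 13, 21, 34, 55, 89, ...
F(23) = 28657

F(23) = 28657


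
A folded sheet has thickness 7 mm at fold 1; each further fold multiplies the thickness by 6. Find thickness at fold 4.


aₙ = a₁·r^(n-1)
= 7×6^3
= 7×216
= 1512

a_4 = 1512


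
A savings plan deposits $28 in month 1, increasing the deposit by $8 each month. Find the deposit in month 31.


aₙ = a₁ + (n-1)d
= 28 + (31-1)×8
= 28 + 240
= 268

a_31 = 268


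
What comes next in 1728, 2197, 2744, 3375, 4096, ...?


Pattern: perfect cubes: n³
Terms: 1728, 2197, 2744, 3375, 4096
Next term = 4913

Next term = 4913


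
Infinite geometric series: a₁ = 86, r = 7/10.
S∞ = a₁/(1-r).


S∞ = a₁/(1-r) = 86/(1 - 7/10)
= 86/(3/10)
= 860/3

S∞ = 860/3


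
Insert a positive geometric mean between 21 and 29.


GM = √(21×29) = √609 = 24.6779

GM = 24.6779


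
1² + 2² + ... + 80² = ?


n = 80
n(n+1)(2n+1)/6 = 80×81×161/6
= 1043280/6 = 173880

Σk² = 173880


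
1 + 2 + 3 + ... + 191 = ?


n(n+1)/2 = 191×192/2 = 36672/2 = 18336

Σk = 18336


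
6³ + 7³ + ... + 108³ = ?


Σₖ₌6^108 k³ = [108·109/2]² − [5·6/2]²
= 34644996 − 225 = 34644771

Σk³ = 34644771


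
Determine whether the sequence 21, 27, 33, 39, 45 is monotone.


Differences: 6, 6, 6, 6
All differences > 0 → strictly INCREASING

Monotonically increasing


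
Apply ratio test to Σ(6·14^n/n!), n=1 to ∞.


aₙ = 6·14^n/n!
a_{n+1}/aₙ = 14^(n+1)/(n+1)! × n!/14^n  (constant 6 cancels)
= 14/(n+1)
L = lim(n→∞) 14/(n+1) = 0
L < 1 → series CONVERGES

Converges (ratio test: L = 0 < 1)


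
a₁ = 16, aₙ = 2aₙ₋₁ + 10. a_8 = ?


Computing step by step:
a_1 = 16
a_2 = 42
a_3 = 94
a_4 = 198
a_5 = 406
a_6 = 822
a_7 = 1654
a_8 = 3318


a_8 = 3318


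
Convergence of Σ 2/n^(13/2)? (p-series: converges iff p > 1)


p-series test: Σ c/n^p converges if p > 1, diverges if p ≤ 1 (constant c > 0 doesn't affect convergence).
p = 13/2
13/2 > 1 → CONVERGES

Converges (p = 13/2 > 1)


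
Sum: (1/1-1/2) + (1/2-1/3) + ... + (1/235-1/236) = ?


Telescoping: adjacent terms cancel.
= 1/1 - 1/236
= 1 - 1/236 = 235/236

Sum = 235/236


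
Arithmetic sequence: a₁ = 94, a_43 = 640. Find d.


d = (aₙ - a₁)/(n-1)
= (640 - 94)/(43-1)
= 546/42 = 13

d = 13


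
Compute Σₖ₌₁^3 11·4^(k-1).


Sₙ = 11×(4^3 - 1)/(4 - 1)
= 11×(64 - 1)/3
= 11×63/3
= 231

S_3 = 231


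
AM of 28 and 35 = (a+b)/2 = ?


AM = (28 + 35)/2 = 63/2 = 31.5

AM = 31.5


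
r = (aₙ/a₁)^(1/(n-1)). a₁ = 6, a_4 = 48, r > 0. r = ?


r^(n-1) = aₙ/a₁
r^3 = 48/6 = 8
r = 8^(1/3)
= 2

r = 2


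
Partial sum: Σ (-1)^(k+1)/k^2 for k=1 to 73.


S = 1 - 1/4 + 1/9 - 1/16 + 1/25 - 1/36 + 1/49 - 1/64 ± ...
= 0.8226
(Full series converges to +π²/12 ≈ +0.8225)

S_73 = 0.8226


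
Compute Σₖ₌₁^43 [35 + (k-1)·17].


aₙ = 35 + (43-1)×17 = 749
Sₙ = n(a₁+aₙ)/2 = 43×(35+749)/2
= 43×784/2 = 16856

S_43 = 16856


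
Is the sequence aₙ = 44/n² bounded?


a₁ = 44, a₂ = 44/4, a₃ = 44/9, ...
0 < aₙ ≤ 44 for all n ≥ 1
The sequence IS bounded

Bounded (0 < aₙ ≤ 44)


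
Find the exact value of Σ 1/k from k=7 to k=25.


Σₖ₌7^25 1/k = 1/7 + 1/8 + 1/9 + ... + 1/25
= 12189421207/8923714800
≈ 1.366

Sum = 12189421207/8923714800 ≈ 1.366


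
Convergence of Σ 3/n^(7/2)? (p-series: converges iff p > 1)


p-series test: Σ c/n^p converges if p > 1, diverges if p ≤ 1 (constant c > 0 doesn't affect convergence).
p = 7/2
7/2 > 1 → CONVERGES

Converges (p = 7/2 > 1)


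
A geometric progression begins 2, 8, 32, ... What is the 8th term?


aₙ = a₁·r^(n-1)
= 2×4^7
= 2×16384
= 32768

a_8 = 32768


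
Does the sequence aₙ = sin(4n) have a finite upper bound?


For all n, -1 ≤ sin(4n) ≤ 1, so -1 ≤ sin(4n) ≤ 1
Lower bound: -1, Upper bound: 1
The sequence IS bounded

Bounded (-1 ≤ aₙ ≤ 1)


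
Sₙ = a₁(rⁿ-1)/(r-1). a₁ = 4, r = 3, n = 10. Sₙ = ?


Sₙ = 4×(3^10 - 1)/(3 - 1)
= 4×(59049 - 1)/2
= 4×59048/2
= 118096

S_10 = 118096


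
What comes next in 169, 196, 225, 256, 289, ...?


Pattern: perfect squares: n²
Terms: 169, 196, 225, 256, 289
Next term = 324

Next term = 324


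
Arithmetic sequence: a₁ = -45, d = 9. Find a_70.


aₙ = a₁ + (n-1)d
= -45 + (70-1)×9
= -45 + 621
= 576

a_70 = 576


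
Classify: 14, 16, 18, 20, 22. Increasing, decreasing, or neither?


Differences: 2, 2, 2, 2
All differences > 0 → strictly INCREASING

Monotonically increasing


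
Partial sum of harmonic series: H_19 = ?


H_19 = 1/1 + 1/2 + 1/3 + ... + 1/19
= 275295799/77597520
≈ 3.5477

H_19 = 275295799/77597520 ≈ 3.5477


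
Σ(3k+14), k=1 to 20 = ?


Σ(3k+14) = 3·Σk + 14·n
= 3·210 + 14·20
= 630 + 280 = 910

Σ = 910


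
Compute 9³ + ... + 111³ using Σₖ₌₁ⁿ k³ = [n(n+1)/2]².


Σₖ₌9^111 k³ = [111·112/2]² − [8·9/2]²
= 38638656 − 1296 = 38637360

Σk³ = 38637360


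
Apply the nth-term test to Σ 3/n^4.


lim(n→∞) 3/n^4 = 0
lim aₙ = 0 → nth-term test is INCONCLUSIVE
(Need other tests; this is actually a convergent p-series with p=4 > 1)

Inconclusive (lim aₙ = 0; need another test)


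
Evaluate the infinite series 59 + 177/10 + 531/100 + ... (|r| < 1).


S∞ = a₁/(1-r) = 59/(1 - 3/10)
= 59/(7/10)
= 590/7

S∞ = 590/7


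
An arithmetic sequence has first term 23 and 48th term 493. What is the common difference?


d = (aₙ - a₁)/(n-1)
= (493 - 23)/(48-1)
= 470/47 = 10

d = 10


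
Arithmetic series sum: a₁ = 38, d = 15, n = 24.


aₙ = 38 + (24-1)×15 = 383
Sₙ = n(a₁+aₙ)/2 = 24×(38+383)/2
= 24×421/2 = 5052

S_24 = 5052


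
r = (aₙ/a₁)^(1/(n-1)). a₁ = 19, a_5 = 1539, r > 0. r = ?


r^(n-1) = aₙ/a₁
r^4 = 1539/19 = 81
r = 81^(1/4)
= ±3; taking r > 0 gives r = 3

r = 3


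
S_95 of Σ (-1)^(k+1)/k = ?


S = 1 - 1/2 + 1/3 - 1/4 + 1/5 - 1/6 + 1/7 - 1/8 ± ...
= 0.6984
(Full series converges to +ln(2) ≈ +0.6931)

S_95 = 0.6984


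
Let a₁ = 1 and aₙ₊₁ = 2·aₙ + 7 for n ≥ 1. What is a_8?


Computing step by step:
a_1 = 1
a_2 = 9
a_3 = 25
a_4 = 57
a_5 = 121
a_6 = 249
a_7 = 505
a_8 = 1017


a_8 = 1017
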